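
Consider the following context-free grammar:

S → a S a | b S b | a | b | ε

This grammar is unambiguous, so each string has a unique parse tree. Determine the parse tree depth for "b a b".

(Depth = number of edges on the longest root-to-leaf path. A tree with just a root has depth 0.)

2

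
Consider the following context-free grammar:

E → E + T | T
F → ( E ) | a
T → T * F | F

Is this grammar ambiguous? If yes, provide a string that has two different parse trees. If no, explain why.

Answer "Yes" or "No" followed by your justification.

No - the grammar is unambiguous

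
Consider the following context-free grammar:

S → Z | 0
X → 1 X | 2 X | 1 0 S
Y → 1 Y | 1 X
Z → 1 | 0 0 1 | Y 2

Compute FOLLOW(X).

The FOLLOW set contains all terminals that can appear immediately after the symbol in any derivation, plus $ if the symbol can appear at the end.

We compute FOLLOW(X) using the standard algorithm.
FOLLOW(S) starts with {$}.
FIRST(S) = {0, 1}
FIRST(X) = {1, 2}
FIRST(Y) = {1}
FIRST(Z) = {0, 1}
FOLLOW(S) = {$, 2}
FOLLOW(X) = {2}
FOLLOW(Y) = {2}
FOLLOW(Z) = {$, 2}
Therefore, FOLLOW(X) = {2}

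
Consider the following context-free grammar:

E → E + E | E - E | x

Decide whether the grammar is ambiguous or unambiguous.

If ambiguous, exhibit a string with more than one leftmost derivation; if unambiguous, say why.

Ambiguous - the string 'x - x - x + x + x - x' has two distinct leftmost derivations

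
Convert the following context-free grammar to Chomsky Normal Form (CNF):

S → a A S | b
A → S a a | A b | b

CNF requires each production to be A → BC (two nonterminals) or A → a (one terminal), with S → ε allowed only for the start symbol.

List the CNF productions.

TA → a; S → b; TB → b; A → b; S → TA X0; X0 → A S; A → S X1; X1 → TA TA; A → A TB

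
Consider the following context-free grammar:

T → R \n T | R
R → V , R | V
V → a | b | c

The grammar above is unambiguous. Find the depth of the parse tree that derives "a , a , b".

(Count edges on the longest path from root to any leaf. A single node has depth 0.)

5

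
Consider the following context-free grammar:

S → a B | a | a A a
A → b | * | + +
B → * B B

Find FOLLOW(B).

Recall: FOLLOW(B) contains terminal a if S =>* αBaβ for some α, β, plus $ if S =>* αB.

We compute FOLLOW(B) using the standard algorithm.
FOLLOW(S) starts with {$}.
FIRST(A) = {*, +, b}
FIRST(B) = {*}
FIRST(S) = {a}
FOLLOW(A) = {a}
FOLLOW(B) = {$, *}
FOLLOW(S) = {$}
Therefore, FOLLOW(B) = {$, *}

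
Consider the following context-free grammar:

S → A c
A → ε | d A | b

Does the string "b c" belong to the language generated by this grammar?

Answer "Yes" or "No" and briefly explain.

Yes - a valid derivation exists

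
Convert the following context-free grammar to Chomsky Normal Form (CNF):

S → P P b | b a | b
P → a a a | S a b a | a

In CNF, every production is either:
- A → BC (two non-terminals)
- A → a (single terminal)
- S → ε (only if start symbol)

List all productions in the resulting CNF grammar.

TB → b; TA → a; S → b; P → a; S → P X0; X0 → P TB; S → TB TA; P → TA X1; X1 → TA TA; P → S X2; X2 → TA X3; X3 → TB TA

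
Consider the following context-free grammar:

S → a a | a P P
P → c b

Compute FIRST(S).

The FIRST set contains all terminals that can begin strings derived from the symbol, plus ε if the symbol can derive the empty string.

We compute FIRST(S) using the standard algorithm.
FIRST(P) = {c}
FIRST(S) = {a}
Therefore, FIRST(S) = {a}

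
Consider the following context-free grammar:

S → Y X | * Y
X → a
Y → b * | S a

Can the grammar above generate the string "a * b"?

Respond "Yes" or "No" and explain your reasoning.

No - no valid derivation exists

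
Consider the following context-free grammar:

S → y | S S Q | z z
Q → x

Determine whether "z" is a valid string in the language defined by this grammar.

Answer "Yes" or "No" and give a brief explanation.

No - no valid derivation exists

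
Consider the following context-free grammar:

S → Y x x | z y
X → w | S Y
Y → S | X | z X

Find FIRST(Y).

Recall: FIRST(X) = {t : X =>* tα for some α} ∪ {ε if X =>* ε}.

We compute FIRST(Y) using the standard algorithm.
FIRST(S) = {w, z}
FIRST(X) = {w, z}
FIRST(Y) = {w, z}
Therefore, FIRST(Y) = {w, z}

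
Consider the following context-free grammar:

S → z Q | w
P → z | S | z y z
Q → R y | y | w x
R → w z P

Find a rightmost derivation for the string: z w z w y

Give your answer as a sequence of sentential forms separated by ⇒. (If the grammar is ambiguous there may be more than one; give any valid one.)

S ⇒ z Q ⇒ z R y ⇒ z w z P y ⇒ z w z S y ⇒ z w z w y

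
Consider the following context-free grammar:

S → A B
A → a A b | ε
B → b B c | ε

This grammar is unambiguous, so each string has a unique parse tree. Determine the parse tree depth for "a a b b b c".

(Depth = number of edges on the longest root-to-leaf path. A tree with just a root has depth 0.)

4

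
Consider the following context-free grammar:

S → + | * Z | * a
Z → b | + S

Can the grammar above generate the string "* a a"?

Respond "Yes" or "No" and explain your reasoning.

No - no valid derivation exists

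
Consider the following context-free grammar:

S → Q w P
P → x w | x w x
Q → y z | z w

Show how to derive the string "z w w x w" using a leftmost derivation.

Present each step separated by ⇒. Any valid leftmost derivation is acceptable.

S ⇒ Q w P ⇒ z w w P ⇒ z w w x w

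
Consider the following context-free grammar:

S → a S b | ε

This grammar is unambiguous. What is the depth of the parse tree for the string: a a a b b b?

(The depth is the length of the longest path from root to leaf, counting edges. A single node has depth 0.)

4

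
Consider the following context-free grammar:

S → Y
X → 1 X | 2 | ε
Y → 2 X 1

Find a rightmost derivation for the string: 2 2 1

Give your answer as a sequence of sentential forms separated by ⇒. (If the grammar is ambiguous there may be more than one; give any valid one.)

S ⇒ Y ⇒ 2 X 1 ⇒ 2 2 1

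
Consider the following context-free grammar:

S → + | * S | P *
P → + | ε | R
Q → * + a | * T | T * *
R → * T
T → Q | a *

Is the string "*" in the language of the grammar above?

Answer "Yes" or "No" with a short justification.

Yes - a valid derivation exists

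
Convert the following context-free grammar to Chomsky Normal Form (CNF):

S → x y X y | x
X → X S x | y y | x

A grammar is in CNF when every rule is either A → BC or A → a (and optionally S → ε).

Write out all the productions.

TX → x; TY → y; S → x; X → x; S → TX X0; X0 → TY X1; X1 → X TY; X → X X2; X2 → S TX; X → TY TY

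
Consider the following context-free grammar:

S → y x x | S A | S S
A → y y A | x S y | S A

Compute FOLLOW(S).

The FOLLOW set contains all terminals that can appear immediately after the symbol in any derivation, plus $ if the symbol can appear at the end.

We compute FOLLOW(S) using the standard algorithm.
FOLLOW(S) starts with {$}.
FIRST(A) = {x, y}
FIRST(S) = {y}
FOLLOW(A) = {$, x, y}
FOLLOW(S) = {$, x, y}
Therefore, FOLLOW(S) = {$, x, y}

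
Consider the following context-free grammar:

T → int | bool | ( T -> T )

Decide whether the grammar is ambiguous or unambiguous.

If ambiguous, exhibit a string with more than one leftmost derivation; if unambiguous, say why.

Unambiguous - every string in the language has a unique leftmost derivation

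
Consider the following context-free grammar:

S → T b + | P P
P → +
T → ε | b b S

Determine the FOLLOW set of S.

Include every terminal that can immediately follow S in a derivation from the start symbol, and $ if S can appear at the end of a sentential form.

We compute FOLLOW(S) using the standard algorithm.
FOLLOW(S) starts with {$}.
FIRST(P) = {+}
FIRST(S) = {+, b}
FIRST(T) = {b, ε}
FOLLOW(P) = {$, +, b}
FOLLOW(S) = {$, b}
FOLLOW(T) = {b}
Therefore, FOLLOW(S) = {$, b}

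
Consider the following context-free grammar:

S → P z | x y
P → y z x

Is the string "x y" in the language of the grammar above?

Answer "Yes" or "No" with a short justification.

Yes - a valid derivation exists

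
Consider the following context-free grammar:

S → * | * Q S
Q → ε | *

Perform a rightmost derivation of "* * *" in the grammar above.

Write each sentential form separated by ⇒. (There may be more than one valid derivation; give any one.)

S ⇒ * Q S ⇒ * Q * ⇒ * * *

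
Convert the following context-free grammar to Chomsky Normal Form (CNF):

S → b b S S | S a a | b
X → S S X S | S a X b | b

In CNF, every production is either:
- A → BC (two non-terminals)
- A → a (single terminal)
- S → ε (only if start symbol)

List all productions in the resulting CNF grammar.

TB → b; TA → a; S → b; X → b; S → TB X0; X0 → TB X1; X1 → S S; S → S X2; X2 → TA TA; X → S X3; X3 → S X4; X4 → X S; X → S X5; X5 → TA X6; X6 → X TB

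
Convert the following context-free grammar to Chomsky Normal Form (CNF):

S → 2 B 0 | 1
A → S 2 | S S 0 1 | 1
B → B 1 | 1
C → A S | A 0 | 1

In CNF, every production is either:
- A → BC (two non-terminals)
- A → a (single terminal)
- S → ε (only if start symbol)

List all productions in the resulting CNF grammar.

T2 → 2; T0 → 0; S → 1; T1 → 1; A → 1; B → 1; C → 1; S → T2 X0; X0 → B T0; A → S T2; A → S X1; X1 → S X2; X2 → T0 T1; B → B T1; C → A S; C → A T0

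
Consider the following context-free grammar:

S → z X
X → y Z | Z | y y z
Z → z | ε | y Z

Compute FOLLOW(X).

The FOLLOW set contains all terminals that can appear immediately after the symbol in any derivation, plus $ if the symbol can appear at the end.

We compute FOLLOW(X) using the standard algorithm.
FOLLOW(S) starts with {$}.
FIRST(S) = {z}
FIRST(X) = {y, z, ε}
FIRST(Z) = {y, z, ε}
FOLLOW(S) = {$}
FOLLOW(X) = {$}
FOLLOW(Z) = {$}
Therefore, FOLLOW(X) = {$}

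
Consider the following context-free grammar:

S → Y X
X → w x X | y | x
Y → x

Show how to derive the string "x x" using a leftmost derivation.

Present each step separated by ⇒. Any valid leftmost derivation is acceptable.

S ⇒ Y X ⇒ x X ⇒ x x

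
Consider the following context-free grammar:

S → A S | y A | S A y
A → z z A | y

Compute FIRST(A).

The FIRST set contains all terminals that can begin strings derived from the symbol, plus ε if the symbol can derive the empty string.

We compute FIRST(A) using the standard algorithm.
FIRST(A) = {y, z}
FIRST(S) = {y, z}
Therefore, FIRST(A) = {y, z}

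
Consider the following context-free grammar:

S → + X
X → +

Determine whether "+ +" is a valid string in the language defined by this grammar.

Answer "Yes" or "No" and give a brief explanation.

Yes - a valid derivation exists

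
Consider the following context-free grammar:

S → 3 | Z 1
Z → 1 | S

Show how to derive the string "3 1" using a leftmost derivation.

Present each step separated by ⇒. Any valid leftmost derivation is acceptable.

S ⇒ Z 1 ⇒ S 1 ⇒ 3 1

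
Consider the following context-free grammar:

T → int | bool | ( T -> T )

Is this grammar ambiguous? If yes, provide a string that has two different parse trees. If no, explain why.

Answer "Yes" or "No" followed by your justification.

No - the grammar is unambiguous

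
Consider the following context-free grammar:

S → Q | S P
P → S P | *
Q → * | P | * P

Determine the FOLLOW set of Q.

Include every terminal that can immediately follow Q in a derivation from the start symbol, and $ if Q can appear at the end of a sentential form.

We compute FOLLOW(Q) using the standard algorithm.
FOLLOW(S) starts with {$}.
FIRST(P) = {*}
FIRST(Q) = {*}
FIRST(S) = {*}
FOLLOW(P) = {$, *}
FOLLOW(Q) = {$, *}
FOLLOW(S) = {$, *}
Therefore, FOLLOW(Q) = {$, *}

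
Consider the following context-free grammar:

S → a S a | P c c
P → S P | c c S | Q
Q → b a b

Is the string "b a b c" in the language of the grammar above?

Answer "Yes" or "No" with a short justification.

No - no valid derivation exists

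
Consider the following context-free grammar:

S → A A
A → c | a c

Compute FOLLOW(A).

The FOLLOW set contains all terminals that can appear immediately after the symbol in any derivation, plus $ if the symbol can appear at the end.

We compute FOLLOW(A) using the standard algorithm.
FOLLOW(S) starts with {$}.
FIRST(A) = {a, c}
FIRST(S) = {a, c}
FOLLOW(A) = {$, a, c}
FOLLOW(S) = {$}
Therefore, FOLLOW(A) = {$, a, c}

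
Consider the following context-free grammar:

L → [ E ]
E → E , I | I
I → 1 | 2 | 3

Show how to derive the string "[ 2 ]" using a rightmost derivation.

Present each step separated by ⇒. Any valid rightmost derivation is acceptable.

L ⇒ [ E ] ⇒ [ I ] ⇒ [ 2 ]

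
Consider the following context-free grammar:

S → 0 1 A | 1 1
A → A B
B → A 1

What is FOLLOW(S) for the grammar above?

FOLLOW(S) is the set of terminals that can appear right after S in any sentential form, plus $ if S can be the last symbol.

We compute FOLLOW(S) using the standard algorithm.
FOLLOW(S) starts with {$}.
FIRST(A) = {}
FIRST(B) = {}
FIRST(S) = {0, 1}
FOLLOW(A) = {$, 1}
FOLLOW(B) = {$, 1}
FOLLOW(S) = {$}
Therefore, FOLLOW(S) = {$}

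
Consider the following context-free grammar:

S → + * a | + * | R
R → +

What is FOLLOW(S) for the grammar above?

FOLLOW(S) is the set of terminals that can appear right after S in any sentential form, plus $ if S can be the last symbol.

We compute FOLLOW(S) using the standard algorithm.
FOLLOW(S) starts with {$}.
FIRST(R) = {+}
FIRST(S) = {+}
FOLLOW(R) = {$}
FOLLOW(S) = {$}
Therefore, FOLLOW(S) = {$}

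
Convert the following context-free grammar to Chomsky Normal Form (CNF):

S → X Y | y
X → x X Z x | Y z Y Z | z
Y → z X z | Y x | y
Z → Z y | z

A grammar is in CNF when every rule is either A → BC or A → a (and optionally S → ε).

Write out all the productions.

S → y; TX → x; TZ → z; X → z; Y → y; TY → y; Z → z; S → X Y; X → TX X0; X0 → X X1; X1 → Z TX; X → Y X2; X2 → TZ X3; X3 → Y Z; Y → TZ X4; X4 → X TZ; Y → Y TX; Z → Z TY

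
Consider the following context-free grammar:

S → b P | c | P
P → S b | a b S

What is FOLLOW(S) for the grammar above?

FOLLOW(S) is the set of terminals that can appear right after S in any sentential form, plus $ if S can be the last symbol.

We compute FOLLOW(S) using the standard algorithm.
FOLLOW(S) starts with {$}.
FIRST(P) = {a, b, c}
FIRST(S) = {a, b, c}
FOLLOW(P) = {$, b}
FOLLOW(S) = {$, b}
Therefore, FOLLOW(S) = {$, b}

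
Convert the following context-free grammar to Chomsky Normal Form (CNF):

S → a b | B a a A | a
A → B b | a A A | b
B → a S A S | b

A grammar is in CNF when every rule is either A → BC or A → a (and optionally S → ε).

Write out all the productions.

TA → a; TB → b; S → a; A → b; B → b; S → TA TB; S → B X0; X0 → TA X1; X1 → TA A; A → B TB; A → TA X2; X2 → A A; B → TA X3; X3 → S X4; X4 → A S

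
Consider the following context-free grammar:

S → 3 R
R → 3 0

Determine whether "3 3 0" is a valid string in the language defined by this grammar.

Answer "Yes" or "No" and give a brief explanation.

Yes - a valid derivation exists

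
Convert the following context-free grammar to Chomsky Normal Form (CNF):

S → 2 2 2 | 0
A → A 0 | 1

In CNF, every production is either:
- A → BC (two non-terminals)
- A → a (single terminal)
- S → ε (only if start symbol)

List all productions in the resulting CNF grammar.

T2 → 2; S → 0; T0 → 0; A → 1; S → T2 X0; X0 → T2 T2; A → A T0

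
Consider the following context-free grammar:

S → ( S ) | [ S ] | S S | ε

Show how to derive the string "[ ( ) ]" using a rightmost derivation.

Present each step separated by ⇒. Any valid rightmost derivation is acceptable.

S ⇒ [ S ] ⇒ [ ( S ) ] ⇒ [ ( ) ]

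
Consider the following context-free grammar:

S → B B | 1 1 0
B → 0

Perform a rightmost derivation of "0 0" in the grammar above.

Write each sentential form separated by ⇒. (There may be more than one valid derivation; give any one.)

S ⇒ B B ⇒ B 0 ⇒ 0 0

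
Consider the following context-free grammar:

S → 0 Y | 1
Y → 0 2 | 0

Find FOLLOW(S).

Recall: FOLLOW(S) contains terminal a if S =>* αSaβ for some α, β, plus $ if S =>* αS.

We compute FOLLOW(S) using the standard algorithm.
FOLLOW(S) starts with {$}.
FIRST(S) = {0, 1}
FIRST(Y) = {0}
FOLLOW(S) = {$}
FOLLOW(Y) = {$}
Therefore, FOLLOW(S) = {$}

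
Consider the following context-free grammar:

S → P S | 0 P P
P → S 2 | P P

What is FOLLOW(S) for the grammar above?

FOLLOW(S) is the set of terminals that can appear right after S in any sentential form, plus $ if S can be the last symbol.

We compute FOLLOW(S) using the standard algorithm.
FOLLOW(S) starts with {$}.
FIRST(P) = {0}
FIRST(S) = {0}
FOLLOW(P) = {$, 0, 2}
FOLLOW(S) = {$, 2}
Therefore, FOLLOW(S) = {$, 2}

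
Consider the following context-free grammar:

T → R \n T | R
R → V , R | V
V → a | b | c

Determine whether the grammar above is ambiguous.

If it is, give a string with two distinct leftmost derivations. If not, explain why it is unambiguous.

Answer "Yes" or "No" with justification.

No - the grammar is unambiguous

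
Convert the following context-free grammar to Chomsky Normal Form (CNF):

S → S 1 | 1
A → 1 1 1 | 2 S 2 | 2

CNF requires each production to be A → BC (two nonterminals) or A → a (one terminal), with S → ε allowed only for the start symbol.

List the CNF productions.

T1 → 1; S → 1; T2 → 2; A → 2; S → S T1; A → T1 X0; X0 → T1 T1; A → T2 X1; X1 → S T2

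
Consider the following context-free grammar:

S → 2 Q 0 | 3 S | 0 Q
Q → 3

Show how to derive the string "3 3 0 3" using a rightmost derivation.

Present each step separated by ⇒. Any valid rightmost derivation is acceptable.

S ⇒ 3 S ⇒ 3 3 S ⇒ 3 3 0 Q ⇒ 3 3 0 3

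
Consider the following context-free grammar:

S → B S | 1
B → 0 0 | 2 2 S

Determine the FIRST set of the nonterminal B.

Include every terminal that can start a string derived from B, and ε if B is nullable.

We compute FIRST(B) using the standard algorithm.
FIRST(B) = {0, 2}
FIRST(S) = {0, 1, 2}
Therefore, FIRST(B) = {0, 2}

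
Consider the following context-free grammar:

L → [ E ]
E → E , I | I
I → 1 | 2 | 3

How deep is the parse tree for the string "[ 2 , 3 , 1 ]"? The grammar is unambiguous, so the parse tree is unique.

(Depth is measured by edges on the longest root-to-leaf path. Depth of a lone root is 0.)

5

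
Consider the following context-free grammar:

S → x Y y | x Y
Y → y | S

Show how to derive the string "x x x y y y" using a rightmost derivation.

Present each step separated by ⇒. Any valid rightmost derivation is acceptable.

S ⇒ x Y y ⇒ x S y ⇒ x x Y y y ⇒ x x S y y ⇒ x x x Y y y ⇒ x x x y y y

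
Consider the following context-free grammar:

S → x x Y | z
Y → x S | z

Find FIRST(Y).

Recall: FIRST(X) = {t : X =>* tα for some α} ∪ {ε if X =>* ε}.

We compute FIRST(Y) using the standard algorithm.
FIRST(S) = {x, z}
FIRST(Y) = {x, z}
Therefore, FIRST(Y) = {x, z}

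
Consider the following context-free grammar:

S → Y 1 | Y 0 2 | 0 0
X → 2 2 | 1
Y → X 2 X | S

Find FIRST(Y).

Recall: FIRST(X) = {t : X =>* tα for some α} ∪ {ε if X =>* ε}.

We compute FIRST(Y) using the standard algorithm.
FIRST(S) = {0, 1, 2}
FIRST(X) = {1, 2}
FIRST(Y) = {0, 1, 2}
Therefore, FIRST(Y) = {0, 1, 2}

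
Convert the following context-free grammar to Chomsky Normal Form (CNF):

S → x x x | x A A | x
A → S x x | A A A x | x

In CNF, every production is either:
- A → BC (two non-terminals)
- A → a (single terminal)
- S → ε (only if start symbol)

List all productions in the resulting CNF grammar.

TX → x; S → x; A → x; S → TX X0; X0 → TX TX; S → TX X1; X1 → A A; A → S X2; X2 → TX TX; A → A X3; X3 → A X4; X4 → A TX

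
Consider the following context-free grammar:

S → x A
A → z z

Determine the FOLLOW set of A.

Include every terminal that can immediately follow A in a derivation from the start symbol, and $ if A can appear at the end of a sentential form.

We compute FOLLOW(A) using the standard algorithm.
FOLLOW(S) starts with {$}.
FIRST(A) = {z}
FIRST(S) = {x}
FOLLOW(A) = {$}
FOLLOW(S) = {$}
Therefore, FOLLOW(A) = {$}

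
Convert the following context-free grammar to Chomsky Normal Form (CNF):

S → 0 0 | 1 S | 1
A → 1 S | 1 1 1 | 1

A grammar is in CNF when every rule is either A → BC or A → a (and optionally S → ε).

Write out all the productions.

T0 → 0; T1 → 1; S → 1; A → 1; S → T0 T0; S → T1 S; A → T1 S; A → T1 X0; X0 → T1 T1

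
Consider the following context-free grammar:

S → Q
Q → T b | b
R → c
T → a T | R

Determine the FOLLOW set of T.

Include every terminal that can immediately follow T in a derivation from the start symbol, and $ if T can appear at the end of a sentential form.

We compute FOLLOW(T) using the standard algorithm.
FOLLOW(S) starts with {$}.
FIRST(Q) = {a, b, c}
FIRST(R) = {c}
FIRST(S) = {a, b, c}
FIRST(T) = {a, c}
FOLLOW(Q) = {$}
FOLLOW(R) = {b}
FOLLOW(S) = {$}
FOLLOW(T) = {b}
Therefore, FOLLOW(T) = {b}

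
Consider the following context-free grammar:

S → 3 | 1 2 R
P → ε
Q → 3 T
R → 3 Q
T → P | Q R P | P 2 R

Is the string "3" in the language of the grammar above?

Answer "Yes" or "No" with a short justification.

Yes - a valid derivation exists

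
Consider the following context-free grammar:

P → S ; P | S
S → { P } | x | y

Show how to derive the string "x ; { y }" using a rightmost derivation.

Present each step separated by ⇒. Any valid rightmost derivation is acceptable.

P ⇒ S ; P ⇒ S ; S ⇒ S ; { P } ⇒ S ; { S } ⇒ S ; { y } ⇒ x ; { y }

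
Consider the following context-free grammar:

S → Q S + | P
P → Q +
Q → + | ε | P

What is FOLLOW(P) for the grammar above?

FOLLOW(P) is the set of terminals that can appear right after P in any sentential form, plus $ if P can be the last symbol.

We compute FOLLOW(P) using the standard algorithm.
FOLLOW(S) starts with {$}.
FIRST(P) = {+}
FIRST(Q) = {+, ε}
FIRST(S) = {+}
FOLLOW(P) = {$, +}
FOLLOW(Q) = {+}
FOLLOW(S) = {$, +}
Therefore, FOLLOW(P) = {$, +}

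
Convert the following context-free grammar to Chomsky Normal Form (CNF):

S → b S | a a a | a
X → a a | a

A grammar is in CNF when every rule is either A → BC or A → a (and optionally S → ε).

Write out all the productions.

TB → b; TA → a; S → a; X → a; S → TB S; S → TA X0; X0 → TA TA; X → TA TA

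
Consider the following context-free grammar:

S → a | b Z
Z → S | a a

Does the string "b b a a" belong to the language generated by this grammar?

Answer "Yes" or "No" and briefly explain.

Yes - a valid derivation exists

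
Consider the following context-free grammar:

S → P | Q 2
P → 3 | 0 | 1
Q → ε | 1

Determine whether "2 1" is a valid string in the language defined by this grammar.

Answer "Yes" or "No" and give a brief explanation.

No - no valid derivation exists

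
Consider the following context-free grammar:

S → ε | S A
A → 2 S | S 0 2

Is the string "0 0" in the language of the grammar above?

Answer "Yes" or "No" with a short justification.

No - no valid derivation exists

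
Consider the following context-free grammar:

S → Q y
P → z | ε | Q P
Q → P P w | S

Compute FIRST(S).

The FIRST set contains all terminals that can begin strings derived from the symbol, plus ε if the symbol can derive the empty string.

We compute FIRST(S) using the standard algorithm.
FIRST(P) = {w, z, ε}
FIRST(Q) = {w, z}
FIRST(S) = {w, z}
Therefore, FIRST(S) = {w, z}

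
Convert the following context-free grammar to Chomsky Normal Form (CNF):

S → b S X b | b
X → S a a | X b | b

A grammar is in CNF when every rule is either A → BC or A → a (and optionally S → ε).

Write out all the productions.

TB → b; S → b; TA → a; X → b; S → TB X0; X0 → S X1; X1 → X TB; X → S X2; X2 → TA TA; X → X TB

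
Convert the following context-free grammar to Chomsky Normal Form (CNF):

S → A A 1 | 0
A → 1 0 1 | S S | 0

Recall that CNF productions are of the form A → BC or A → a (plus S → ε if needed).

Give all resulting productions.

T1 → 1; S → 0; T0 → 0; A → 0; S → A X0; X0 → A T1; A → T1 X1; X1 → T0 T1; A → S S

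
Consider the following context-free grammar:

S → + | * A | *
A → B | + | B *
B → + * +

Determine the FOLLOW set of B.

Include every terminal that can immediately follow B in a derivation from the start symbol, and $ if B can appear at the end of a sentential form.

We compute FOLLOW(B) using the standard algorithm.
FOLLOW(S) starts with {$}.
FIRST(A) = {+}
FIRST(B) = {+}
FIRST(S) = {*, +}
FOLLOW(A) = {$}
FOLLOW(B) = {$, *}
FOLLOW(S) = {$}
Therefore, FOLLOW(B) = {$, *}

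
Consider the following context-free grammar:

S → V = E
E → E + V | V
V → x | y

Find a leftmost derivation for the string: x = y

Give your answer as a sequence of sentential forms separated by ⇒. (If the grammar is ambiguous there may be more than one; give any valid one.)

S ⇒ V = E ⇒ x = E ⇒ x = V ⇒ x = y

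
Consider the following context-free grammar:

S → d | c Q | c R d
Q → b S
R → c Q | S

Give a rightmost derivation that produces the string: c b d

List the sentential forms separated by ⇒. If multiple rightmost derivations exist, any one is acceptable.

S ⇒ c Q ⇒ c b S ⇒ c b d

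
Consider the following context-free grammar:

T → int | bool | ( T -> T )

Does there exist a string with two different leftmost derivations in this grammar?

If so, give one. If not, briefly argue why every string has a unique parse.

No - every string in the language has a unique leftmost derivation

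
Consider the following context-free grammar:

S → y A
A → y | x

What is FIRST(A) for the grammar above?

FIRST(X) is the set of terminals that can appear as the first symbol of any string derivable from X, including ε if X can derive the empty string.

We compute FIRST(A) using the standard algorithm.
FIRST(A) = {x, y}
FIRST(S) = {y}
Therefore, FIRST(A) = {x, y}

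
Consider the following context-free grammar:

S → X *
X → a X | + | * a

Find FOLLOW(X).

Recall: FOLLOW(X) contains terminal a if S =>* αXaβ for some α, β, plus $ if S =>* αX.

We compute FOLLOW(X) using the standard algorithm.
FOLLOW(S) starts with {$}.
FIRST(S) = {*, +, a}
FIRST(X) = {*, +, a}
FOLLOW(S) = {$}
FOLLOW(X) = {*}
Therefore, FOLLOW(X) = {*}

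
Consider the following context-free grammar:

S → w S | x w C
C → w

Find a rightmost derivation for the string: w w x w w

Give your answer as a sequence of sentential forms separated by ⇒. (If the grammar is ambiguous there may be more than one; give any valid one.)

S ⇒ w S ⇒ w w S ⇒ w w x w C ⇒ w w x w w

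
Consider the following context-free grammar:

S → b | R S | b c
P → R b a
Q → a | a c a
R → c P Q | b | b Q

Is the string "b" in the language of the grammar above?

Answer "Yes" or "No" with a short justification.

Yes - a valid derivation exists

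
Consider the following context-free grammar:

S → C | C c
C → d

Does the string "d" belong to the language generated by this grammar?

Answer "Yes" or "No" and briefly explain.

Yes - a valid derivation exists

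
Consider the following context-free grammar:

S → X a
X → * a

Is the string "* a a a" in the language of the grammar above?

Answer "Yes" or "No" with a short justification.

No - no valid derivation exists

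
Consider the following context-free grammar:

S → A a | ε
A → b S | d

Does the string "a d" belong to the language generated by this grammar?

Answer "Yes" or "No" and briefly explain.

No - no valid derivation exists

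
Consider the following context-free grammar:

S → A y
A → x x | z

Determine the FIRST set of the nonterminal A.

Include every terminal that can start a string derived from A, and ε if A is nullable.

We compute FIRST(A) using the standard algorithm.
FIRST(A) = {x, z}
FIRST(S) = {x, z}
Therefore, FIRST(A) = {x, z}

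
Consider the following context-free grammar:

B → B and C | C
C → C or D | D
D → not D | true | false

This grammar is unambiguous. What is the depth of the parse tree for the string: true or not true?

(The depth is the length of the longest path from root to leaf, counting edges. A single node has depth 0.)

4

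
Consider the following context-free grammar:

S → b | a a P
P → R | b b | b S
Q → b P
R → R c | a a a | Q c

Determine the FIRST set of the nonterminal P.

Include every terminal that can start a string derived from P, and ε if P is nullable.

We compute FIRST(P) using the standard algorithm.
FIRST(P) = {a, b}
FIRST(Q) = {b}
FIRST(R) = {a, b}
FIRST(S) = {a, b}
Therefore, FIRST(P) = {a, b}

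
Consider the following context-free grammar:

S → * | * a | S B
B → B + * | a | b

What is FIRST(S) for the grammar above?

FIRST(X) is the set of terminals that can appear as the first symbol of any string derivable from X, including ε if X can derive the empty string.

We compute FIRST(S) using the standard algorithm.
FIRST(B) = {a, b}
FIRST(S) = {*}
Therefore, FIRST(S) = {*}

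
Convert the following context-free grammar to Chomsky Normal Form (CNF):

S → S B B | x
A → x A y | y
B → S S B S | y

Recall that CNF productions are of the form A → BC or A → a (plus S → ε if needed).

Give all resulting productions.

S → x; TX → x; TY → y; A → y; B → y; S → S X0; X0 → B B; A → TX X1; X1 → A TY; B → S X2; X2 → S X3; X3 → B S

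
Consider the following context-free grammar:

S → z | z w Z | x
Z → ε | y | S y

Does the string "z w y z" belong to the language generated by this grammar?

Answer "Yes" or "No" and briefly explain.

No - no valid derivation exists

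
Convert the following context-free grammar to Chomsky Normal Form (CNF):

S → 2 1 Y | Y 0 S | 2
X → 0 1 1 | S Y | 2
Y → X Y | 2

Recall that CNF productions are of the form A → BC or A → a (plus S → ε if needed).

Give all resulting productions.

T2 → 2; T1 → 1; T0 → 0; S → 2; X → 2; Y → 2; S → T2 X0; X0 → T1 Y; S → Y X1; X1 → T0 S; X → T0 X2; X2 → T1 T1; X → S Y; Y → X Y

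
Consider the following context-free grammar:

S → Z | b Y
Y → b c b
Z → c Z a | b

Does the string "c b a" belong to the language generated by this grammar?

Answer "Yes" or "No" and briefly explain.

Yes - a valid derivation exists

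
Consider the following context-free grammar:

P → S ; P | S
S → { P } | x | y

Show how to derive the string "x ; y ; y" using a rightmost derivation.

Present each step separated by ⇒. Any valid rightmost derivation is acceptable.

P ⇒ S ; P ⇒ S ; S ; P ⇒ S ; S ; S ⇒ S ; S ; y ⇒ S ; y ; y ⇒ x ; y ; y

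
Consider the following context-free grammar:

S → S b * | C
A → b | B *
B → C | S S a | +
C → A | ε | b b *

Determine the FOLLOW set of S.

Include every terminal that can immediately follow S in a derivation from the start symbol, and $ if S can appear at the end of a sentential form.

We compute FOLLOW(S) using the standard algorithm.
FOLLOW(S) starts with {$}.
FIRST(A) = {*, +, a, b}
FIRST(B) = {*, +, a, b, ε}
FIRST(C) = {*, +, a, b, ε}
FIRST(S) = {*, +, a, b, ε}
FOLLOW(A) = {$, *, +, a, b}
FOLLOW(B) = {*}
FOLLOW(C) = {$, *, +, a, b}
FOLLOW(S) = {$, *, +, a, b}
Therefore, FOLLOW(S) = {$, *, +, a, b}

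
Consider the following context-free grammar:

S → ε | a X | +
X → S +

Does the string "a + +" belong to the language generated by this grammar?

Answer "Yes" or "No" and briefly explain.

Yes - a valid derivation exists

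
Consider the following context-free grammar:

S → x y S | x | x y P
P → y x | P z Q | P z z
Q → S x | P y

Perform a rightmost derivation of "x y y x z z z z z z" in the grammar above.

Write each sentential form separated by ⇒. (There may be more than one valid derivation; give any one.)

S ⇒ x y P ⇒ x y P z z ⇒ x y P z z z z ⇒ x y P z z z z z z ⇒ x y y x z z z z z z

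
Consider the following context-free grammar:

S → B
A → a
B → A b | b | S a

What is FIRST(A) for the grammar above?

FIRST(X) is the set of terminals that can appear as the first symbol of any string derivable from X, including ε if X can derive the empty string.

We compute FIRST(A) using the standard algorithm.
FIRST(A) = {a}
FIRST(B) = {a, b}
FIRST(S) = {a, b}
Therefore, FIRST(A) = {a}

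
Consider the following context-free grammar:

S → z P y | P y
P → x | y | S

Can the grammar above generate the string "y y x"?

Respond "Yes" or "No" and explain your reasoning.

No - no valid derivation exists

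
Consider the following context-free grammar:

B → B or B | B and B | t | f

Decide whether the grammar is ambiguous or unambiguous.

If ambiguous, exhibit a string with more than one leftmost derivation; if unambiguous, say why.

Ambiguous - the string 't and t or f and f or f' has two distinct leftmost derivations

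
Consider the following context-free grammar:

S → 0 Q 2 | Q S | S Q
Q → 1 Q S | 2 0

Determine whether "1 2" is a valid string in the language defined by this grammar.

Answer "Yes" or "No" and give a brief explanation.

No - no valid derivation exists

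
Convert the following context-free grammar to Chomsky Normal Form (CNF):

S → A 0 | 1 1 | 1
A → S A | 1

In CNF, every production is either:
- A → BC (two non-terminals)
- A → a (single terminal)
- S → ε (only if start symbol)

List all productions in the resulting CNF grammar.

T0 → 0; T1 → 1; S → 1; A → 1; S → A T0; S → T1 T1; A → S A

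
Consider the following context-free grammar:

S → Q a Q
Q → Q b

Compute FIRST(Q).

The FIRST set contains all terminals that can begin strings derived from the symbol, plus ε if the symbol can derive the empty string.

We compute FIRST(Q) using the standard algorithm.
FIRST(Q) = {}
FIRST(S) = {}
Therefore, FIRST(Q) = {}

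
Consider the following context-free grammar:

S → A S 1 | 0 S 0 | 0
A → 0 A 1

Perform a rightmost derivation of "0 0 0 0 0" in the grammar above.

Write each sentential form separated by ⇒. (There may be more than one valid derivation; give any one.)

S ⇒ 0 S 0 ⇒ 0 0 S 0 0 ⇒ 0 0 0 0 0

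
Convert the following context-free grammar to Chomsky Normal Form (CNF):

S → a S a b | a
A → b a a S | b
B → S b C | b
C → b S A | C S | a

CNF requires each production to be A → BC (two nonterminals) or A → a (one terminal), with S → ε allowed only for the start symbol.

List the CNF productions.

TA → a; TB → b; S → a; A → b; B → b; C → a; S → TA X0; X0 → S X1; X1 → TA TB; A → TB X2; X2 → TA X3; X3 → TA S; B → S X4; X4 → TB C; C → TB X5; X5 → S A; C → C S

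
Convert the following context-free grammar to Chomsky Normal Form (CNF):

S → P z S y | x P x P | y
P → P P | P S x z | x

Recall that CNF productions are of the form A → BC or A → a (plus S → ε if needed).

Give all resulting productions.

TZ → z; TY → y; TX → x; S → y; P → x; S → P X0; X0 → TZ X1; X1 → S TY; S → TX X2; X2 → P X3; X3 → TX P; P → P P; P → P X4; X4 → S X5; X5 → TX TZ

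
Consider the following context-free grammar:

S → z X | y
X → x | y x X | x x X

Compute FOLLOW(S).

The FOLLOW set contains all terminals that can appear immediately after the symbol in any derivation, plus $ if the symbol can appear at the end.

We compute FOLLOW(S) using the standard algorithm.
FOLLOW(S) starts with {$}.
FIRST(S) = {y, z}
FIRST(X) = {x, y}
FOLLOW(S) = {$}
FOLLOW(X) = {$}
Therefore, FOLLOW(S) = {$}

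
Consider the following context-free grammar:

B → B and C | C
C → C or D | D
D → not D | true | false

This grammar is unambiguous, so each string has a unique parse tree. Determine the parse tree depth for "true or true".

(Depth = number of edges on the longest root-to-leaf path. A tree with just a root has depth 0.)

4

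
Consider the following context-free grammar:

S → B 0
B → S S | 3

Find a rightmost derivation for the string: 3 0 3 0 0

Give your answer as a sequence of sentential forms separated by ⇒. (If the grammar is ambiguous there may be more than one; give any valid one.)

S ⇒ B 0 ⇒ S S 0 ⇒ S B 0 0 ⇒ S 3 0 0 ⇒ B 0 3 0 0 ⇒ 3 0 3 0 0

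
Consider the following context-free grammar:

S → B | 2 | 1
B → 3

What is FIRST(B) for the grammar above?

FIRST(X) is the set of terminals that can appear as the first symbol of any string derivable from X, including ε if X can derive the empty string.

We compute FIRST(B) using the standard algorithm.
FIRST(B) = {3}
FIRST(S) = {1, 2, 3}
Therefore, FIRST(B) = {3}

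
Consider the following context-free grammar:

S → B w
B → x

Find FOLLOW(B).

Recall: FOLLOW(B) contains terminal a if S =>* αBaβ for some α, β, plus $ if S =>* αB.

We compute FOLLOW(B) using the standard algorithm.
FOLLOW(S) starts with {$}.
FIRST(B) = {x}
FIRST(S) = {x}
FOLLOW(B) = {w}
FOLLOW(S) = {$}
Therefore, FOLLOW(B) = {w}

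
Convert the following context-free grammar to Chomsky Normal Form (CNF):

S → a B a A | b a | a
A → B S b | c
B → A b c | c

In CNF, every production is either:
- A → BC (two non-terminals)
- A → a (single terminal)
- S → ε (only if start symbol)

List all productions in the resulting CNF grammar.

TA → a; TB → b; S → a; A → c; TC → c; B → c; S → TA X0; X0 → B X1; X1 → TA A; S → TB TA; A → B X2; X2 → S TB; B → A X3; X3 → TB TC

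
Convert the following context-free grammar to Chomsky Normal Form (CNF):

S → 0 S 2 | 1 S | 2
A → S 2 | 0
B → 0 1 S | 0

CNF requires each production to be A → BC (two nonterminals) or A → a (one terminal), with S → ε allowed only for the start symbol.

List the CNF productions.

T0 → 0; T2 → 2; T1 → 1; S → 2; A → 0; B → 0; S → T0 X0; X0 → S T2; S → T1 S; A → S T2; B → T0 X1; X1 → T1 S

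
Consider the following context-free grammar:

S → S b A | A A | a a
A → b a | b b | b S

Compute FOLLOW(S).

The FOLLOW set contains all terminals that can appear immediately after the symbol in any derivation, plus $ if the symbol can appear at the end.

We compute FOLLOW(S) using the standard algorithm.
FOLLOW(S) starts with {$}.
FIRST(A) = {b}
FIRST(S) = {a, b}
FOLLOW(A) = {$, b}
FOLLOW(S) = {$, b}
Therefore, FOLLOW(S) = {$, b}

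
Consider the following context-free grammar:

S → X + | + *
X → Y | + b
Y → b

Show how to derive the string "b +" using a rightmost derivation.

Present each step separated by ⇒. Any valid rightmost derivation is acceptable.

S ⇒ X + ⇒ Y + ⇒ b +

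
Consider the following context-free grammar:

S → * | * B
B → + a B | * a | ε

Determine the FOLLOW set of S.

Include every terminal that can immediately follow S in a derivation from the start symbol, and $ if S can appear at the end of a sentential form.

We compute FOLLOW(S) using the standard algorithm.
FOLLOW(S) starts with {$}.
FIRST(B) = {*, +, ε}
FIRST(S) = {*}
FOLLOW(B) = {$}
FOLLOW(S) = {$}
Therefore, FOLLOW(S) = {$}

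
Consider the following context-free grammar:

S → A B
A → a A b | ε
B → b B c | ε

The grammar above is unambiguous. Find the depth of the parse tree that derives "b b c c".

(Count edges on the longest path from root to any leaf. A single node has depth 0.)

4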